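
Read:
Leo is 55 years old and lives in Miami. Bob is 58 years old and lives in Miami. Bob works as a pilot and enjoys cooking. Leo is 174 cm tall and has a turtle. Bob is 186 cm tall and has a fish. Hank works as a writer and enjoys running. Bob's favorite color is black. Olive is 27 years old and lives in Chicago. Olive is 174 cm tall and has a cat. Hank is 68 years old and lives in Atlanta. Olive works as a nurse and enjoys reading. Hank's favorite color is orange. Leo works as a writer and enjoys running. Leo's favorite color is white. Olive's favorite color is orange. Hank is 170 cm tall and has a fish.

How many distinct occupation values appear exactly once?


Unique occupation values: 2

2


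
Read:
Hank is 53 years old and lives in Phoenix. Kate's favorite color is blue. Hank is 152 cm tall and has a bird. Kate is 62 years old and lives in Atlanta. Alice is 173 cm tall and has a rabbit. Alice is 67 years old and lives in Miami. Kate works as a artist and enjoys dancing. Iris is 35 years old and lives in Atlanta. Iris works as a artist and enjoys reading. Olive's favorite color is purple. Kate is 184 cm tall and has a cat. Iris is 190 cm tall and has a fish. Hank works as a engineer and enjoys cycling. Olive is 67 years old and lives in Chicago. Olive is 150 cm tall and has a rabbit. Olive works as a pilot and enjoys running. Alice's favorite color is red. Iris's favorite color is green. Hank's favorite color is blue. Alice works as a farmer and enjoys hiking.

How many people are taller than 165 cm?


Taller than 165: 3

3


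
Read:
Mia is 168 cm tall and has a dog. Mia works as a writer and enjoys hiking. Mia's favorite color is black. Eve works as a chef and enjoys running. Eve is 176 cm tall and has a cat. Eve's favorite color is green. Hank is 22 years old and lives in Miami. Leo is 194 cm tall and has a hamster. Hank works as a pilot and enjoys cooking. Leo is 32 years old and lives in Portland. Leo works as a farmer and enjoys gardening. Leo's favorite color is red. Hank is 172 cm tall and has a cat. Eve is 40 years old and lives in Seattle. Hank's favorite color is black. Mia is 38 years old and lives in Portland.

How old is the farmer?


The farmer is Leo, age 32

32


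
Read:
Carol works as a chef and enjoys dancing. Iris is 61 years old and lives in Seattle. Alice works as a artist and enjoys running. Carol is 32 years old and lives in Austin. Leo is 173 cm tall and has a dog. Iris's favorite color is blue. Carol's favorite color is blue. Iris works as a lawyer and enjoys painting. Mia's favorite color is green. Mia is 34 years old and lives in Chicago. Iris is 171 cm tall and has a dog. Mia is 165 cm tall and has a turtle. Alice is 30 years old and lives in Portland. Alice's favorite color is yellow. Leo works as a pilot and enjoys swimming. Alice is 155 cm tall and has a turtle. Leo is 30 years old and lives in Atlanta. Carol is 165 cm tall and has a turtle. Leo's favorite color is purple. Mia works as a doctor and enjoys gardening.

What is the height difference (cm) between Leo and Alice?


|173 - 155| = 18

18


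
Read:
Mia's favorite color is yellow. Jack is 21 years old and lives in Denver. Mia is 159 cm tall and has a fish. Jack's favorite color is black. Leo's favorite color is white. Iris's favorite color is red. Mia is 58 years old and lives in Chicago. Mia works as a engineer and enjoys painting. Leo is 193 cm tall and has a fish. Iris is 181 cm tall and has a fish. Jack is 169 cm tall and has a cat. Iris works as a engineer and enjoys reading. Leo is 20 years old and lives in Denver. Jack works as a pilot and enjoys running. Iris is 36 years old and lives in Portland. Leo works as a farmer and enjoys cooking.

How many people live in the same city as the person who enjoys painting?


Person with hobby painting is Mia, city Chicago. Count = 1

1


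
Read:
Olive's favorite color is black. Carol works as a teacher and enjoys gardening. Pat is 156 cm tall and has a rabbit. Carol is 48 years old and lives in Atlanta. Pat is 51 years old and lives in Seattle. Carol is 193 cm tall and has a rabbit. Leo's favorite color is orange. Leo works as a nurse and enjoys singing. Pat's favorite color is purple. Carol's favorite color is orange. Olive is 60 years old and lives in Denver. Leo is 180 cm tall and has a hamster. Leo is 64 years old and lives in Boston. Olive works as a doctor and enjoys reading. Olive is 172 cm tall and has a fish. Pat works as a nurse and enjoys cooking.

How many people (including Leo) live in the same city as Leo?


Leo lives in Boston. Count = 1

1


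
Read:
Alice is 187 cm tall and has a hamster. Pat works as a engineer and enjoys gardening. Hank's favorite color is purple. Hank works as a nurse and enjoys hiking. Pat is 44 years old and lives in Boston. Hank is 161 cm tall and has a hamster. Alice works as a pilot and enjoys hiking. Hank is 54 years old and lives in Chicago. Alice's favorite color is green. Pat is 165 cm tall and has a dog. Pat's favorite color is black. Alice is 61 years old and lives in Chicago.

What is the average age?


Sum=159, n=3, avg=53

53


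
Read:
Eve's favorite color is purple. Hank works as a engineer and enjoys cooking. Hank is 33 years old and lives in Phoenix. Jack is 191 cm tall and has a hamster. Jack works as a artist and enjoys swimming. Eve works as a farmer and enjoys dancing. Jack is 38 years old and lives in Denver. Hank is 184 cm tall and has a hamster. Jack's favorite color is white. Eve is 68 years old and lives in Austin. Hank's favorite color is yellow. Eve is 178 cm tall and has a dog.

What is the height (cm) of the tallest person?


Tallest: Jack at 191 cm

191


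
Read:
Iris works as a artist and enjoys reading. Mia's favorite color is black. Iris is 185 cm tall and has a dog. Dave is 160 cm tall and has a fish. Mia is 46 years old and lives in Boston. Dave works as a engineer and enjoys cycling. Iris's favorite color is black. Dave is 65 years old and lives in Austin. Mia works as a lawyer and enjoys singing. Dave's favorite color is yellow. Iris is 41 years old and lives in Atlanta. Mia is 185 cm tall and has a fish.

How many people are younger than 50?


Filter: 2

2


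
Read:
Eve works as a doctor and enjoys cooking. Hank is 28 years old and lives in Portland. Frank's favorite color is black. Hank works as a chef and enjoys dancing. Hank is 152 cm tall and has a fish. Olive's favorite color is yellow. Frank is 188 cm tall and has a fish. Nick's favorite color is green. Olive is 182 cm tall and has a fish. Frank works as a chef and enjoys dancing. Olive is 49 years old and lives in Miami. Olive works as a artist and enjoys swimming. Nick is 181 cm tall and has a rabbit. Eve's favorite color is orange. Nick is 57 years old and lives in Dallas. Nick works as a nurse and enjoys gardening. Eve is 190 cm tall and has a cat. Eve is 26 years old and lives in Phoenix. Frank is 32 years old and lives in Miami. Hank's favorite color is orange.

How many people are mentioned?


People: Hank, Eve, Olive, Nick, Frank. Count = 5

5


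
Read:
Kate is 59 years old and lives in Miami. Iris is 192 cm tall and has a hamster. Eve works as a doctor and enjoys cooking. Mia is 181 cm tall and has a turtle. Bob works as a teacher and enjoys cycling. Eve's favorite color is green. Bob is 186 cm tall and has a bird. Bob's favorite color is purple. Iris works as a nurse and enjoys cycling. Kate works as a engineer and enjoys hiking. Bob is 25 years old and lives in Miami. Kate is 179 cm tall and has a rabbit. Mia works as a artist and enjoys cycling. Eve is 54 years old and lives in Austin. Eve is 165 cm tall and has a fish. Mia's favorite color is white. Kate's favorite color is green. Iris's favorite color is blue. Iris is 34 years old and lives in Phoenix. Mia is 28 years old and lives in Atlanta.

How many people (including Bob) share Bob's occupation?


Bob is a teacher. Count = 1

1


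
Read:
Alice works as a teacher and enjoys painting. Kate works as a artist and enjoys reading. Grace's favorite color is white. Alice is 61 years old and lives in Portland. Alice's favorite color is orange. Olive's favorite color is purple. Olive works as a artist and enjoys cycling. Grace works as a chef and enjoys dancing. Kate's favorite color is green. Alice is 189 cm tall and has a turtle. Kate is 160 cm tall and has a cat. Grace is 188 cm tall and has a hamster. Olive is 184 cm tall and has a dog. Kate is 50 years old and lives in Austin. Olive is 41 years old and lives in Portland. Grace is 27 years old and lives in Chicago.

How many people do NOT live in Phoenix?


Not in Phoenix: 4

4


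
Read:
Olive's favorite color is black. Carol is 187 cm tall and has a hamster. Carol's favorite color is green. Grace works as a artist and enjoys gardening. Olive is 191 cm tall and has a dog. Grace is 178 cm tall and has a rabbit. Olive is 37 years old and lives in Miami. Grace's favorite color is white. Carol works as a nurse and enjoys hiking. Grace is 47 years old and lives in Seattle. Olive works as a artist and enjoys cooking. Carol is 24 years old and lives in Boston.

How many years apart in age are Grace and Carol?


47 vs 24, diff = 23

23


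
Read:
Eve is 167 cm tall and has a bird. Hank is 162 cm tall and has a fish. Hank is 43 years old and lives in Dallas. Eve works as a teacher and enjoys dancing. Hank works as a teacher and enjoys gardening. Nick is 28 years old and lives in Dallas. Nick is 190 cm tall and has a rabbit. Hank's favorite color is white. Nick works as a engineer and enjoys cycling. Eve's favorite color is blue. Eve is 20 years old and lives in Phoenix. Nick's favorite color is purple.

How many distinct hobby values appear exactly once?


Unique hobby values: 3

3


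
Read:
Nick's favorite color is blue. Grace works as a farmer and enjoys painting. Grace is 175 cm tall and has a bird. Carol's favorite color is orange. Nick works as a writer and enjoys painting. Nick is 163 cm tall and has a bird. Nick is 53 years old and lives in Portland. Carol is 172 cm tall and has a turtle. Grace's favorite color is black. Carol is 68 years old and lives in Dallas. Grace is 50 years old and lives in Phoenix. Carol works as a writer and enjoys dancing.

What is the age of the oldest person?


Oldest: Carol at 68

68


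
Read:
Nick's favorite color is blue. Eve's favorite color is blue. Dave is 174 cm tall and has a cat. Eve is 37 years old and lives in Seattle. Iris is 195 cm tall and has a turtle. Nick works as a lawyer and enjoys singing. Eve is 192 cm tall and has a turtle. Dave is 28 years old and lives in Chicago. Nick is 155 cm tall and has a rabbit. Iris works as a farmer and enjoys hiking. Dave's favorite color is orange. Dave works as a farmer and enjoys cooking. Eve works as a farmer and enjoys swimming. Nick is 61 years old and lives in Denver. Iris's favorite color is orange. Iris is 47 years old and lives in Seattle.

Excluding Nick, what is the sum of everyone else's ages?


Sum (excluding Nick): 112

112


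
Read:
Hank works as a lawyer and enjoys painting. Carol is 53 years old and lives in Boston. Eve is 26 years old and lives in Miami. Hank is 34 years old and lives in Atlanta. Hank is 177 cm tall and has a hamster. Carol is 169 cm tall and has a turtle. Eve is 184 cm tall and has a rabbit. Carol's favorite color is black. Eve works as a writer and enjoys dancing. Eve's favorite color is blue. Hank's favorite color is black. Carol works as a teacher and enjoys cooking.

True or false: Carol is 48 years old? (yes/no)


Carol is actually 53. no

no


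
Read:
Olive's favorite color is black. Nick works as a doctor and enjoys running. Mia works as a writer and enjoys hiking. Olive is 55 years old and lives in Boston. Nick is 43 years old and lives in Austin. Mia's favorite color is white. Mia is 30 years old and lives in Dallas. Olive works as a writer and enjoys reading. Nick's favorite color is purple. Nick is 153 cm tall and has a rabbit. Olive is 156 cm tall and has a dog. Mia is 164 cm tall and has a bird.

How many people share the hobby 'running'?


Count: 1

1


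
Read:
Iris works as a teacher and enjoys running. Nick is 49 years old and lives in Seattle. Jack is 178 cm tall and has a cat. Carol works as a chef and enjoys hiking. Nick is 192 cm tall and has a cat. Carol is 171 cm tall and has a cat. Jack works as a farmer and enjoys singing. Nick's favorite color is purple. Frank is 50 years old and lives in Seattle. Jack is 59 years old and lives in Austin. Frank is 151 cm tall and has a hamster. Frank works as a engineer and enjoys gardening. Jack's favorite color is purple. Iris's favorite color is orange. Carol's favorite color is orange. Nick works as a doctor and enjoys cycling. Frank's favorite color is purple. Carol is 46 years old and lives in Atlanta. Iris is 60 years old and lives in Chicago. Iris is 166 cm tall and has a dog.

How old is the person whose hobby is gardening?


Person with hobby=gardening is Frank, age 50

50


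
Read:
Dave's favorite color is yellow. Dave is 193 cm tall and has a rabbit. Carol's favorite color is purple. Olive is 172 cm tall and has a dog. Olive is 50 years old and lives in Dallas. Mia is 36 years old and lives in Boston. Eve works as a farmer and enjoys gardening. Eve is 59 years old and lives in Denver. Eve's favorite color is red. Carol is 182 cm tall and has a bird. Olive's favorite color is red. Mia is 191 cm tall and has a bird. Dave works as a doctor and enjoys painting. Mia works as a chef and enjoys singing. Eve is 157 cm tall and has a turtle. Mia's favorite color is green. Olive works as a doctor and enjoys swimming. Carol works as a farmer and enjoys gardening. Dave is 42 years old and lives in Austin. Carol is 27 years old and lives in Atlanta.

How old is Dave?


Dave is 42 years old

42


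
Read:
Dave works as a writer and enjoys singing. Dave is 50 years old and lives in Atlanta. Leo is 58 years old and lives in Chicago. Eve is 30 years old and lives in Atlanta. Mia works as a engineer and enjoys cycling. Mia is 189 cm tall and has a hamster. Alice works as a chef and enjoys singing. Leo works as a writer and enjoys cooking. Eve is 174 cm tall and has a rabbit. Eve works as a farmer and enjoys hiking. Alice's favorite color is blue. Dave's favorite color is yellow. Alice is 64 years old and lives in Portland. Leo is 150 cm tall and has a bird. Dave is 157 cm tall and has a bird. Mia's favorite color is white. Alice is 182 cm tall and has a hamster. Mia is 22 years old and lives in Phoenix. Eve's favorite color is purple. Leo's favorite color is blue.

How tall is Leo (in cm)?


Leo is 150 cm tall

150


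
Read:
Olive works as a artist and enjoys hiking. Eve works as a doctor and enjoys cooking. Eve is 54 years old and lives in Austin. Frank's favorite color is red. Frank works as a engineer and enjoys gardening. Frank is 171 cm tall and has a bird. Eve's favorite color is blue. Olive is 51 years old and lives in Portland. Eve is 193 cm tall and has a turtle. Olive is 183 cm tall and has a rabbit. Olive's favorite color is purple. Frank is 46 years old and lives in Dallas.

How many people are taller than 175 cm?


Taller than 175: 2

2


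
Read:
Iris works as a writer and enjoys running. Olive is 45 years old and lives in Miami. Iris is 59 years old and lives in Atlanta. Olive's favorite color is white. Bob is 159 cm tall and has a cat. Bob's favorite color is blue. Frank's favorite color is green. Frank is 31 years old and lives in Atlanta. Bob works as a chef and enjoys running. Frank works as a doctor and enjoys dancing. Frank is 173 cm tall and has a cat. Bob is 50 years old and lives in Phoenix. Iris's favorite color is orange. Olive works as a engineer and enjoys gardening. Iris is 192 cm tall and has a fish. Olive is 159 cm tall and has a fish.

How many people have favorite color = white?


Count: 1

1


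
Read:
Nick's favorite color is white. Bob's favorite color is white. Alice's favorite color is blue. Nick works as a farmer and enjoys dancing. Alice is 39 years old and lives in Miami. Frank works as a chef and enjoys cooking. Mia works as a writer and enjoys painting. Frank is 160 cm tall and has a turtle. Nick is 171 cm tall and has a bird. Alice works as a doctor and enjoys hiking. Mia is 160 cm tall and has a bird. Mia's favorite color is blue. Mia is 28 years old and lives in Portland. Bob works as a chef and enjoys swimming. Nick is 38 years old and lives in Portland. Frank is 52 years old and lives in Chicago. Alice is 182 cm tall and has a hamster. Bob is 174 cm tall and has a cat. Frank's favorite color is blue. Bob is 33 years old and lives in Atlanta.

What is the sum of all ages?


38+52+39+33+28 = 190

190


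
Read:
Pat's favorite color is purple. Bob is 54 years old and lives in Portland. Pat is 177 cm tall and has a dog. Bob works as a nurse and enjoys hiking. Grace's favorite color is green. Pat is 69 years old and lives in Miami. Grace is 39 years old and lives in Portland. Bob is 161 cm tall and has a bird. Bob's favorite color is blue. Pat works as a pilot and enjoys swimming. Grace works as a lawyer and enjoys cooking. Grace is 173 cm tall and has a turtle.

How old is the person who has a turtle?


Person with turtle is Grace, age 39

39


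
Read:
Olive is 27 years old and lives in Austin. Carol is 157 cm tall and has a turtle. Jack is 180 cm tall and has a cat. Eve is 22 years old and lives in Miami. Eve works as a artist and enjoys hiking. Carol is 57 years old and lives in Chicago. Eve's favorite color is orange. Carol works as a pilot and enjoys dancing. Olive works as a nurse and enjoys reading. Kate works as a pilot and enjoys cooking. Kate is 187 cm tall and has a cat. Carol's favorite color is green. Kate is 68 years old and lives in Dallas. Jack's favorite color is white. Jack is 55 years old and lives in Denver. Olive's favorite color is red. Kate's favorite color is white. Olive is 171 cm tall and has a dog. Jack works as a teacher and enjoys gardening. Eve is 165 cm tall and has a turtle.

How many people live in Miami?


Count in Miami: 1

1


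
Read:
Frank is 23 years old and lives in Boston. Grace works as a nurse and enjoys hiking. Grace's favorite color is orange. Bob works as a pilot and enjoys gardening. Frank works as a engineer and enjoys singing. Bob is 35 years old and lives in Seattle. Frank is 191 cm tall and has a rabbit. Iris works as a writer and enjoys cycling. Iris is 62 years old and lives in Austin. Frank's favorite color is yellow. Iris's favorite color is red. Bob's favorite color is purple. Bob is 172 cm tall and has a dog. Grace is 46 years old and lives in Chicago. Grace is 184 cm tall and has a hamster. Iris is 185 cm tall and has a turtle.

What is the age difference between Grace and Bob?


|46 - 35| = 11

11


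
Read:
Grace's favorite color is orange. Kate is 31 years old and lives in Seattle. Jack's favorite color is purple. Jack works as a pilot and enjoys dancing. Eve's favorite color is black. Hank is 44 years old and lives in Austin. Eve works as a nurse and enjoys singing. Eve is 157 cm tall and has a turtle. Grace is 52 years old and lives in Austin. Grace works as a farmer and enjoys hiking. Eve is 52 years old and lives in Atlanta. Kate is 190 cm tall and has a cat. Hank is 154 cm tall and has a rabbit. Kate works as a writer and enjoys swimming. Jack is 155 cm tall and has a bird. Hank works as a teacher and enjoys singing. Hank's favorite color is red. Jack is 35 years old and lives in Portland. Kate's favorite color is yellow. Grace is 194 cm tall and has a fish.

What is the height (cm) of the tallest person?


Tallest: Grace at 194 cm

194


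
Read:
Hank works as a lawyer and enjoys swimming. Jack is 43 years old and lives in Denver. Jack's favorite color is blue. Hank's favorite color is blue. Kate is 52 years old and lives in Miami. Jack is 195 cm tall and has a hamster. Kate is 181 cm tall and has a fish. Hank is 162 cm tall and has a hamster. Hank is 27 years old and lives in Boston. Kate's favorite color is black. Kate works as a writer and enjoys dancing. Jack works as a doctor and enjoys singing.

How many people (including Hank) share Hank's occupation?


Hank is a lawyer. Count = 1

1


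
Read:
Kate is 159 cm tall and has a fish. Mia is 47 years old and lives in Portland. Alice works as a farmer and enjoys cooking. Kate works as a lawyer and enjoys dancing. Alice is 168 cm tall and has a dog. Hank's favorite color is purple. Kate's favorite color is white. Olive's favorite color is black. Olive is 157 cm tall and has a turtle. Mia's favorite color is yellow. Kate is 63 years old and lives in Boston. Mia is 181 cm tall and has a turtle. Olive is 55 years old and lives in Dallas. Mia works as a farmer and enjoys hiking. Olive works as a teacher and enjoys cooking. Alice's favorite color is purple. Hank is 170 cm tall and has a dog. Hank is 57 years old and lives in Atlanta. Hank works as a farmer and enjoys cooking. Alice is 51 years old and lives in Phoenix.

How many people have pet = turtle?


Count: 2

2


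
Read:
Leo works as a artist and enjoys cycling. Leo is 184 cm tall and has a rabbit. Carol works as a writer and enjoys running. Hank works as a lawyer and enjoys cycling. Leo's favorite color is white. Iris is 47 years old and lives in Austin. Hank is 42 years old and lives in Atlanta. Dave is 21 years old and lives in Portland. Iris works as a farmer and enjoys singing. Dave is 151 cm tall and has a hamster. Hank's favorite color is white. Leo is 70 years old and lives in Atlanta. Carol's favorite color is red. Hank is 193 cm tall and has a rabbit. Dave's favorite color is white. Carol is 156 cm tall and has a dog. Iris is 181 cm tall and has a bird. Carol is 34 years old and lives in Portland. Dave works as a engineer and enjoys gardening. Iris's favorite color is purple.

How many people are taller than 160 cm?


Taller than 160: 3

3


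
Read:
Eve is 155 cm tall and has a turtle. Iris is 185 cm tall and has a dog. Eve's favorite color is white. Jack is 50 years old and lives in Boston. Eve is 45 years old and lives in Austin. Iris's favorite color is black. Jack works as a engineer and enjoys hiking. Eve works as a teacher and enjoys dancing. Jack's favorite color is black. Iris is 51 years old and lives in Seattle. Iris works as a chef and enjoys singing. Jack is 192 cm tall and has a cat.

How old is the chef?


The chef is Iris, age 51

51


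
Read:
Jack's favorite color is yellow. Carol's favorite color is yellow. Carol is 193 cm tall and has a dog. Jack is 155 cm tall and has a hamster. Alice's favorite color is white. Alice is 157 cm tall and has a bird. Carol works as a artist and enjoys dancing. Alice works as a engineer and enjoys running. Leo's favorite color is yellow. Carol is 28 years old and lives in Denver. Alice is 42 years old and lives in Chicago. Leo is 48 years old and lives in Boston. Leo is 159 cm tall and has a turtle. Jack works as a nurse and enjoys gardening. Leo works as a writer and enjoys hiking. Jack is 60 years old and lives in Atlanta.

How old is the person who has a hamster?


Person with hamster is Jack, age 60

60


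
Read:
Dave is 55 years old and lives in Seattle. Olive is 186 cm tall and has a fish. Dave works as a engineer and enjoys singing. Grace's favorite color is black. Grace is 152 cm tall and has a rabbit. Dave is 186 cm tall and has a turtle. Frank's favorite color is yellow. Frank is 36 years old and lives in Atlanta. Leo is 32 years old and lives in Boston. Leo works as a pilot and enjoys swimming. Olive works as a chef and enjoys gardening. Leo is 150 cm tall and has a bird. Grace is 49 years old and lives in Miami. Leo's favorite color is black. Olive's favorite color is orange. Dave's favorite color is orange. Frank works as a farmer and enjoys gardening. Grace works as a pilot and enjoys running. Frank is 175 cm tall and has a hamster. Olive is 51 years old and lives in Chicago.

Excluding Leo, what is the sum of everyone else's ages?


Sum (excluding Leo): 191

191


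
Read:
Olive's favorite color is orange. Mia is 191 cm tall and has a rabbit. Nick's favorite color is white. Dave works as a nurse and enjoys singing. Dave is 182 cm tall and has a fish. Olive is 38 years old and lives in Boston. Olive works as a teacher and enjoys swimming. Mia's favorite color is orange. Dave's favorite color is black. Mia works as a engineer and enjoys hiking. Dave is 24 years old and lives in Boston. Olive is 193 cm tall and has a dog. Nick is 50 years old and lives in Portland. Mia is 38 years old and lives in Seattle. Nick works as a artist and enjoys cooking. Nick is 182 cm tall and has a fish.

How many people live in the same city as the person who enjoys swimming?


Person with hobby swimming is Olive, city Boston. Count = 2

2


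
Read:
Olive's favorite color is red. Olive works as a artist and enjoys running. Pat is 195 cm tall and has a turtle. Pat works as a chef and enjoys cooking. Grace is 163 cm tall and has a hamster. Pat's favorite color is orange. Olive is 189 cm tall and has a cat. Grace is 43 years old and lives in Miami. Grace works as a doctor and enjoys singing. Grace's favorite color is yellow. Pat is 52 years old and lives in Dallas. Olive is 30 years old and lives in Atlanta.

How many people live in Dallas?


Count in Dallas: 1

1


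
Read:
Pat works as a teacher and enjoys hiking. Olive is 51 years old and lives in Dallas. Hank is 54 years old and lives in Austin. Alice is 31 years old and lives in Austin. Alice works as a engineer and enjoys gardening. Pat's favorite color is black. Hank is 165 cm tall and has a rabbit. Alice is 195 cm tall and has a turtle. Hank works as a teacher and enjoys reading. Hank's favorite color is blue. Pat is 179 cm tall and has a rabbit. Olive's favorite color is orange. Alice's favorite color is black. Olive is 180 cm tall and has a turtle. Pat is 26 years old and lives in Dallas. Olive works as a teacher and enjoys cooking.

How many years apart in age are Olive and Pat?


51 vs 26, diff = 25

25


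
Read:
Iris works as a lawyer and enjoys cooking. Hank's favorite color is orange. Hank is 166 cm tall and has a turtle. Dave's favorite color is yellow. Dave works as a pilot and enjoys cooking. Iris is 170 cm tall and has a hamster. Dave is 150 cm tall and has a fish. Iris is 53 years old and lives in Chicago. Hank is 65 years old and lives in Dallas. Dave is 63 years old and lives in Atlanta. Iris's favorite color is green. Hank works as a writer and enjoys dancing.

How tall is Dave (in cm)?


Dave is 150 cm tall

150


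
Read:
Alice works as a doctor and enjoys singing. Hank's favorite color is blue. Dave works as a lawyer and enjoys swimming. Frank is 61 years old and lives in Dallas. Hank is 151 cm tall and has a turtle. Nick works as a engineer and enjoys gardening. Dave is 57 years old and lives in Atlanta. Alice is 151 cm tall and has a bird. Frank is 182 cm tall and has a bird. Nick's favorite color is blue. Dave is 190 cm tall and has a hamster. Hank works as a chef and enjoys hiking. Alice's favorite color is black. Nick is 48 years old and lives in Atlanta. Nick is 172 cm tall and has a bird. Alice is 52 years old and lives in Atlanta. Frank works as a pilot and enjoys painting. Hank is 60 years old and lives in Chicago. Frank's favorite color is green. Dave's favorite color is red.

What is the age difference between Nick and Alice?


|48 - 52| = 4

4


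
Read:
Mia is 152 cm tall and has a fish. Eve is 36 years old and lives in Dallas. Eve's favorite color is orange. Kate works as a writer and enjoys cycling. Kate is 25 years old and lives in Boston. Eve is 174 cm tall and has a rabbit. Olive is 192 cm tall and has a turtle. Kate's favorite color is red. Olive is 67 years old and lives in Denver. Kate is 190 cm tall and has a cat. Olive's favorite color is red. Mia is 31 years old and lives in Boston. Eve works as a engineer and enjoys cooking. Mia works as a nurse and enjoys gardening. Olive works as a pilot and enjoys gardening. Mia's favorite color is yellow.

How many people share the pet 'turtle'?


Count: 1

1


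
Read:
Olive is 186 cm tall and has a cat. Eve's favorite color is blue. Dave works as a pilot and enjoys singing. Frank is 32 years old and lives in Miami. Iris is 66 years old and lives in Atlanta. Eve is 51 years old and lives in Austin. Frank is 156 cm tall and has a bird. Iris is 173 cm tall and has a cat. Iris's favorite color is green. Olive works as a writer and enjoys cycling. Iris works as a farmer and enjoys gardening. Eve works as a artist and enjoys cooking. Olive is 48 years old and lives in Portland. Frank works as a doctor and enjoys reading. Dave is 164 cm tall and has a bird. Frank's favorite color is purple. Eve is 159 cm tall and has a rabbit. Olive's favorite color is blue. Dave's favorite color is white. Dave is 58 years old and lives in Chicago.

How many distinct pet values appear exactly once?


Unique pet values: 1

1


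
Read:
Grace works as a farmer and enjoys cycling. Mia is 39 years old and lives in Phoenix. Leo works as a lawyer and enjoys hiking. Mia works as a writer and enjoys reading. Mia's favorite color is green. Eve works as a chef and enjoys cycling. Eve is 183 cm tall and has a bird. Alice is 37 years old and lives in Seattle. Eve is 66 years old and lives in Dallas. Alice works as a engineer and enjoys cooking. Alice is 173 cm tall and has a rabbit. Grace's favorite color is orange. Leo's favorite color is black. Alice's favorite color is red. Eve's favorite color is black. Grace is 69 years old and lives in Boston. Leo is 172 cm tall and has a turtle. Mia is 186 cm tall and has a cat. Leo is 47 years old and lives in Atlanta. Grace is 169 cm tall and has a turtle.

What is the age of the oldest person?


Oldest: Grace at 69

69


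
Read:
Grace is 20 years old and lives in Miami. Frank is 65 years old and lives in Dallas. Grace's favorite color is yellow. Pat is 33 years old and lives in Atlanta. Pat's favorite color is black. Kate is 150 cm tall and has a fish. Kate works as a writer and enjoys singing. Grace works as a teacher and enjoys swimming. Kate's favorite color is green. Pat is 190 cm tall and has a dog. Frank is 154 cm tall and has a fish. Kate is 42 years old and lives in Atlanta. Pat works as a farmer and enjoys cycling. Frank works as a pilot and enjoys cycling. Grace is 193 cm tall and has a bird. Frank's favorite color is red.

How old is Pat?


Pat is 33 years old

33


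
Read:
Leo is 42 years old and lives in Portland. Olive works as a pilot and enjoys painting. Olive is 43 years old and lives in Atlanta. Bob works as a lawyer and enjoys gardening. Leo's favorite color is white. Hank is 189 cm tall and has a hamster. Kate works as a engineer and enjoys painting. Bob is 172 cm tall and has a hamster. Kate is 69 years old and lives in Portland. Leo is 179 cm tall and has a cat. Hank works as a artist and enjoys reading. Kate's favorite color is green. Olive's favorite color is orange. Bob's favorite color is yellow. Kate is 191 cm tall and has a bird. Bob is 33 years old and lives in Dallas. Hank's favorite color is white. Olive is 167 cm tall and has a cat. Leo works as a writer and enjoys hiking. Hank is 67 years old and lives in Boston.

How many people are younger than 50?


Filter: 3

3


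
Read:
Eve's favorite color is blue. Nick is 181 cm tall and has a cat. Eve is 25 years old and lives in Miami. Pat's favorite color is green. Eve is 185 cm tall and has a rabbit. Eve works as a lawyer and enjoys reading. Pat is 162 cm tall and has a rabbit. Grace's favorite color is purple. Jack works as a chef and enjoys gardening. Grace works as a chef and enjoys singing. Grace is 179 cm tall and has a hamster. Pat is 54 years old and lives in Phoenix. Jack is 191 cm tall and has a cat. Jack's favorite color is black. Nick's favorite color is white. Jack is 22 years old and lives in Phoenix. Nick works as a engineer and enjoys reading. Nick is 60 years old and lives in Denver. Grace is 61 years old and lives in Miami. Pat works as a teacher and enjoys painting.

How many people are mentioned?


People: Grace, Nick, Pat, Jack, Eve. Count = 5

5


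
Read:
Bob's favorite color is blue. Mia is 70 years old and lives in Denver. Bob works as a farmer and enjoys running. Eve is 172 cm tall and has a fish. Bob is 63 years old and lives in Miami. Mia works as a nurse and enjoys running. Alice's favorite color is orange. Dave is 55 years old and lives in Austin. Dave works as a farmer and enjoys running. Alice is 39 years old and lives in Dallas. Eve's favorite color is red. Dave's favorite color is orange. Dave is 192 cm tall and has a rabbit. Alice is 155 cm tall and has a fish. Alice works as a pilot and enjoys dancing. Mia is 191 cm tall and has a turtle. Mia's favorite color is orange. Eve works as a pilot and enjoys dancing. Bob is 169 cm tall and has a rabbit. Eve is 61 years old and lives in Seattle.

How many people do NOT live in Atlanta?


Not in Atlanta: 5

5


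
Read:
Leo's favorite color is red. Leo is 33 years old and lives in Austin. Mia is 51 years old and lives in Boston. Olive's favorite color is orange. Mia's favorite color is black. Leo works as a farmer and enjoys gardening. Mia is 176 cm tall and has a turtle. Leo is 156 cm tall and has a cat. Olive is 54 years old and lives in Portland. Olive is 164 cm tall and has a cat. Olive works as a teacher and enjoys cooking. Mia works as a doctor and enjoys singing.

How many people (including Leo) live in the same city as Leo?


Leo lives in Austin. Count = 1

1


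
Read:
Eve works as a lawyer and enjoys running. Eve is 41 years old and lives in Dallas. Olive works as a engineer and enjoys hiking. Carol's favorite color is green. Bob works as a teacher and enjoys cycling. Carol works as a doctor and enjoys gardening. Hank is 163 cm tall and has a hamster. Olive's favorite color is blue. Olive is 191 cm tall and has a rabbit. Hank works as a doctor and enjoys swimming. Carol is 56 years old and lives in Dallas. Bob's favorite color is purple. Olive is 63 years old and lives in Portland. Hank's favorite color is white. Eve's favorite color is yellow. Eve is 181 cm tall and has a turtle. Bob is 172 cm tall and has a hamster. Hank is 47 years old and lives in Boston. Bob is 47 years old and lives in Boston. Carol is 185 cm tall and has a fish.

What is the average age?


Sum=254, n=5, avg=50.8

50.8


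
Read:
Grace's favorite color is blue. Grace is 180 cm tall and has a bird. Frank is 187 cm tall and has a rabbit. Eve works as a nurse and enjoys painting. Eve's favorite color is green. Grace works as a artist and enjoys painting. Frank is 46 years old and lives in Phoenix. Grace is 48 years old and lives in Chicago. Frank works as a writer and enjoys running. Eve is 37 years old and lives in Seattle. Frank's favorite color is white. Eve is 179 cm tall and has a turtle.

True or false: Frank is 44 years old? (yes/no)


Frank is actually 46. no

no


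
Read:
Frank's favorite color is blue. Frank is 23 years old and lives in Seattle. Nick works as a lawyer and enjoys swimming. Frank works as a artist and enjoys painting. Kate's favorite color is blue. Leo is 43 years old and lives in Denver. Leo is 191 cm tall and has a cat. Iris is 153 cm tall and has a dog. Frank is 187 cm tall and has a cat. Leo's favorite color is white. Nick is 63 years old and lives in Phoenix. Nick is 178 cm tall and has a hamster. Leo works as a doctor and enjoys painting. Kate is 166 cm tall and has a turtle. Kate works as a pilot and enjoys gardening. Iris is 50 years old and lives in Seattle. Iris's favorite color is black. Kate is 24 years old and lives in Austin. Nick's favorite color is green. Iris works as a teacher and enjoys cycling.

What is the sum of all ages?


24+63+23+50+43 = 203

203


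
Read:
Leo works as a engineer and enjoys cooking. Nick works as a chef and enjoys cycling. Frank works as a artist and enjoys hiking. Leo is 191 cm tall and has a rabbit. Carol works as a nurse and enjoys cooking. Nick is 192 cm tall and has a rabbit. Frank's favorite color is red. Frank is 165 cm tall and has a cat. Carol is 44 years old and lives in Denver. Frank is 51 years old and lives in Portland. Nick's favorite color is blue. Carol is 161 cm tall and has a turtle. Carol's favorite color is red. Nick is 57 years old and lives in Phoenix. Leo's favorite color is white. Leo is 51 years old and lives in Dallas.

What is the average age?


Sum=203, n=4, avg=50.75

50.75


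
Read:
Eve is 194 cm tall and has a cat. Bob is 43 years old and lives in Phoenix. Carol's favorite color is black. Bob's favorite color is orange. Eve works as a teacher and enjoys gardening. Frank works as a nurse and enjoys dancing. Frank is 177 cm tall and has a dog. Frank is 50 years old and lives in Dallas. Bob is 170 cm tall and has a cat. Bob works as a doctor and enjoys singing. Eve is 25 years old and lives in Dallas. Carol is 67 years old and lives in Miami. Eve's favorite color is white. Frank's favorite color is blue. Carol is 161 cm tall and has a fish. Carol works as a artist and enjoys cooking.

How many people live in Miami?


Count in Miami: 1

1


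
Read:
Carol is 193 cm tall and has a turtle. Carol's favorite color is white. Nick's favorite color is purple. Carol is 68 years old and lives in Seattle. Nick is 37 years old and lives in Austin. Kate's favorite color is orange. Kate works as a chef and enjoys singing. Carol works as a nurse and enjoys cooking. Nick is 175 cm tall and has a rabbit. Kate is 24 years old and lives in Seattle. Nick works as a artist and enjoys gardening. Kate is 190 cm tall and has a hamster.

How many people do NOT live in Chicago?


Not in Chicago: 3

3


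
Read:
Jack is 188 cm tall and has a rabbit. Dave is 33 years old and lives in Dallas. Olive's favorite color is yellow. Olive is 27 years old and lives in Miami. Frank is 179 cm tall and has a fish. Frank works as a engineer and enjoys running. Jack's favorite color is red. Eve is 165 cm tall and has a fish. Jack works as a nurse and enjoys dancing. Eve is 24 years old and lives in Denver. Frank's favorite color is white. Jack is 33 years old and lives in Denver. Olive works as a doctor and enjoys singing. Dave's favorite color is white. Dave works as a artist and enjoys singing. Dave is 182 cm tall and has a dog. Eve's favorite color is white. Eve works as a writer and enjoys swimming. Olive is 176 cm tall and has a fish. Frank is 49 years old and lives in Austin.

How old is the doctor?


The doctor is Olive, age 27

27


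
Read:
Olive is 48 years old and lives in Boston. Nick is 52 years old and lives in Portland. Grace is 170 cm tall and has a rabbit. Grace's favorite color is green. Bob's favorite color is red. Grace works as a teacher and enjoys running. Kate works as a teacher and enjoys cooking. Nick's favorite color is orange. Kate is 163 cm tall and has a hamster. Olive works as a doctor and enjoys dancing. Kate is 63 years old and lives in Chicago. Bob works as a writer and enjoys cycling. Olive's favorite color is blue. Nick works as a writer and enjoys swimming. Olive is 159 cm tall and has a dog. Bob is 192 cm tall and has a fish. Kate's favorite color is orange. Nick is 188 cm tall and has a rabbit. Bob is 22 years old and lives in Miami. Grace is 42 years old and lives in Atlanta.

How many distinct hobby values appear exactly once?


Unique hobby values: 5

5


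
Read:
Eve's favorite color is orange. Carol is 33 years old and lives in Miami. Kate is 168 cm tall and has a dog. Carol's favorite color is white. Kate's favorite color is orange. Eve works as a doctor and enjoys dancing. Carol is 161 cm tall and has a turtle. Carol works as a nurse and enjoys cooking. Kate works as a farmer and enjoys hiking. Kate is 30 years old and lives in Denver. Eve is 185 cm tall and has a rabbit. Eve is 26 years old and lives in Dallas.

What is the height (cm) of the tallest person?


Tallest: Eve at 185 cm

185


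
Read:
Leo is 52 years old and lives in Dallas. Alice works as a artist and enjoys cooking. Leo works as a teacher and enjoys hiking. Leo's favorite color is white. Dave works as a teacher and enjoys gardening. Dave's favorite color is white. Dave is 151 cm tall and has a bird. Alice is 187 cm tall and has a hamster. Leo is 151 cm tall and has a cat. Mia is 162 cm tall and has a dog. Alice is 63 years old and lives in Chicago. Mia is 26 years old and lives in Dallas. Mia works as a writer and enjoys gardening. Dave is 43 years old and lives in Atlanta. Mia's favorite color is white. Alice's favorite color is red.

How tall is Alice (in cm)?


Alice is 187 cm tall

187
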